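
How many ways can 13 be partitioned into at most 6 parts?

Direct enumeration gives 71 partitions.

71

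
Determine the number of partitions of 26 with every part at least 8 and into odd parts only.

They are:
9, 17
11, 15
13, 13
That's 3 in total.

3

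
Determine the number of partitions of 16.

Systematic enumeration (by largest part, then next-largest, …) yields 231.

231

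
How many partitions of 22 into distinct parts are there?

89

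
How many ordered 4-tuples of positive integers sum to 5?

4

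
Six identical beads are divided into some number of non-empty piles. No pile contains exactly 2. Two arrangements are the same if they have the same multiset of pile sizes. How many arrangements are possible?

6

The partitions of 6 that satisfy the conditions:
6
1+5
1+1+4
3+3
1+1+1+3
1+1+1+1+1+1
That's 6 in total.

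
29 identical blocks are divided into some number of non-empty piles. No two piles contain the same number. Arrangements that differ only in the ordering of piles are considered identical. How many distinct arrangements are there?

A full systematic count gives 256.

256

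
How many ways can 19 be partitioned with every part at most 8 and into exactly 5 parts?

There are too many to list fully; the first 12 (by largest part) are:
8, 8, 1, 1, 1
8, 7, 2, 1, 1
8, 6, 3, 1, 1
8, 6, 2, 2, 1
8, 5, 4, 1, 1
8, 5, 3, 2, 1
8, 5, 2, 2, 2
8, 4, 4, 2, 1
8, 4, 3, 3, 1
8, 4, 3, 2, 2
8, 3, 3, 3, 2
7, 7, 3, 1, 1
…and 31 more, for 43 total.

43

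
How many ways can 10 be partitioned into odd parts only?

10

They are:
1, 9
3, 7
1, 1, 1, 7
5, 5
1, 1, 3, 5
1, 1, 1, 1, 1, 5
1, 3, 3, 3
1, 1, 1, 1, 3, 3
1, 1, 1, 1, 1, 1, 1, 3
1, 1, 1, 1, 1, 1, 1, 1, 1, 1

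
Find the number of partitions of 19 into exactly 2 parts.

9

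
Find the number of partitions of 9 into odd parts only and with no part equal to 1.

2

They are:
9
3,3,3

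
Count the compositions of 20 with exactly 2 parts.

19

Place 1 bars in the 19 internal gaps of a row of 20 dots: C(19,1) = 19.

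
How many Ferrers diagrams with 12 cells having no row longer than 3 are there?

Enumerating:
3, 3, 3, 3
3, 3, 3, 2, 1
3, 3, 3, 1, 1, 1
3, 3, 2, 2, 2
3, 3, 2, 2, 1, 1
3, 3, 2, 1, 1, 1, 1
3, 3, 1, 1, 1, 1, 1, 1
3, 2, 2, 2, 2, 1
3, 2, 2, 2, 1, 1, 1
3, 2, 2, 1, 1, 1, 1, 1
3, 2, 1, 1, 1, 1, 1, 1, 1
3, 1, 1, 1, 1, 1, 1, 1, 1, 1
2, 2, 2, 2, 2, 2
2, 2, 2, 2, 2, 1, 1
2, 2, 2, 2, 1, 1, 1, 1
2, 2, 2, 1, 1, 1, 1, 1, 1
2, 2, 1, 1, 1, 1, 1, 1, 1, 1
2, 1, 1, 1, 1, 1, 1, 1, 1, 1, 1
1, 1, 1, 1, 1, 1, 1, 1, 1, 1, 1, 1
That's 19 in total.

19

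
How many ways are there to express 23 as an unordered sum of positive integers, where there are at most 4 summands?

Direct enumeration gives 150 partitions.

150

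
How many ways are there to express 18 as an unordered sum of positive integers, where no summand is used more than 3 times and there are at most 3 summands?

37

A partial list (first 12 by largest part):
18
17 + 1
16 + 2
16 + 1 + 1
15 + 3
15 + 2 + 1
14 + 4
14 + 3 + 1
14 + 2 + 2
13 + 5
13 + 4 + 1
13 + 3 + 2
…and 25 more, for 37 total.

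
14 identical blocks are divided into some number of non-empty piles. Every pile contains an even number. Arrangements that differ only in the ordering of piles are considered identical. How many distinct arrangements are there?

15

Listing the qualifying partitions of 14:
14
12+2
10+4
10+2+2
8+6
8+4+2
8+2+2+2
6+6+2
6+4+4
6+4+2+2
6+2+2+2+2
4+4+4+2
4+4+2+2+2
4+2+2+2+2+2
2+2+2+2+2+2+2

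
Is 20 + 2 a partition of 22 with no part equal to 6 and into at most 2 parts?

Yes

The parts sum to 22, and the condition 'no summand equals 6' holds; the condition 'there are at most 2 summands' holds.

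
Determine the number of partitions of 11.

A partial list (first 12 by largest part):
11
10 + 1
9 + 2
9 + 1 + 1
8 + 3
8 + 2 + 1
8 + 1 + 1 + 1
7 + 4
7 + 3 + 1
7 + 2 + 2
7 + 2 + 1 + 1
7 + 1 + 1 + 1 + 1
…and 44 more, for 56 total.

56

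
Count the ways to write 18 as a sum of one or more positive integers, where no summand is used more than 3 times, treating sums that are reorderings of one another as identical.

208

Systematic enumeration (by largest part, then next-largest, …) yields 208.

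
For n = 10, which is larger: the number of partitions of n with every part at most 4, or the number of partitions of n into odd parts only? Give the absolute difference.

Partitions of 10 with every part at most 4: 23.
Partitions of 10 into odd parts only: 10.
|23 − 10| = 13.

13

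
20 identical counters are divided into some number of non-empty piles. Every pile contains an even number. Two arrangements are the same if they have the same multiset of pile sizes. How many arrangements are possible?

42

A partial list (first 12 by largest part):
20
18+2
16+4
16+2+2
14+6
14+4+2
14+2+2+2
12+8
12+6+2
12+4+4
12+4+2+2
12+2+2+2+2
…and 30 more, for 42 total.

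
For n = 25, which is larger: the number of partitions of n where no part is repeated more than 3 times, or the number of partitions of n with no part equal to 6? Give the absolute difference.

Partitions of 25 where no part is repeated more than 3 times: 876.
Partitions of 25 with no part equal to 6: 1468.
|876 − 1468| = 592.

592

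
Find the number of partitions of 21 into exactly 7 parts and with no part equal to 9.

94

A full systematic count gives 94.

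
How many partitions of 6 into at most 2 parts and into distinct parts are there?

They are:
6
5 + 1
4 + 2

3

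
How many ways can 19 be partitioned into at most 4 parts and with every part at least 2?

A partial list (first 12 by largest part):
19
17 + 2
16 + 3
15 + 4
15 + 2 + 2
14 + 5
14 + 3 + 2
13 + 6
13 + 4 + 2
13 + 3 + 3
13 + 2 + 2 + 2
12 + 7
…and 45 more, for 57 total.

57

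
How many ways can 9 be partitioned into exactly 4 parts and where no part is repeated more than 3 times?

6

They are:
1,1,1,6
1,1,2,5
1,1,3,4
1,2,2,4
1,2,3,3
2,2,2,3
Counting gives 6.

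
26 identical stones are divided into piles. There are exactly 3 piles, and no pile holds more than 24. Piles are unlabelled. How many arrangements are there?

There are too many to list fully; the first 12 (by largest part) are:
24+1+1
23+2+1
22+3+1
22+2+2
21+4+1
21+3+2
20+5+1
20+4+2
20+3+3
19+6+1
19+5+2
19+4+3
…and 44 more, for 56 total.

56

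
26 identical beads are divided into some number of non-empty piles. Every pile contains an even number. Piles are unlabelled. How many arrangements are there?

101

There are 101 such partitions.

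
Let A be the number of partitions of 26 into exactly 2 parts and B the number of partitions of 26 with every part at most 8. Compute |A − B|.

Partitions of 26 into exactly 2 parts: 13.
Partitions of 26 with every part at most 8: 1297.
|13 − 1297| = 1284.

1284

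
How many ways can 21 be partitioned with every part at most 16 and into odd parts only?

72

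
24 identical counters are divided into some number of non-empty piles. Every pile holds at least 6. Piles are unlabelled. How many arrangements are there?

The partitions of 24 that satisfy the conditions:
24
18,6
17,7
16,8
15,9
14,10
13,11
12,12
12,6,6
11,7,6
10,8,6
10,7,7
9,9,6
9,8,7
8,8,8
6,6,6,6

16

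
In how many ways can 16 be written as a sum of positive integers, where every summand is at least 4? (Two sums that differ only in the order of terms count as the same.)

11

Enumerating:
16
12+4
11+5
10+6
9+7
8+8
8+4+4
7+5+4
6+6+4
6+5+5
4+4+4+4
Counting gives 11.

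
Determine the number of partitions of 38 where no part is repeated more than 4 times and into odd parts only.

Counting exhaustively, 344 partitions satisfy the conditions.

344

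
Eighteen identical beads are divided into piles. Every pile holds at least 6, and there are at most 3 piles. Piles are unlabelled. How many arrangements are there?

The partitions of 18 that satisfy the conditions:
18
6, 12
7, 11
8, 10
9, 9
6, 6, 6

6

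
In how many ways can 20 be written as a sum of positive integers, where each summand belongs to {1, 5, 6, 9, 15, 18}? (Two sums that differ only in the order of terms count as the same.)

They are:
18+1+1
15+5
15+1+1+1+1+1
9+9+1+1
9+6+5
9+6+1+1+1+1+1
9+5+5+1
9+5+1+1+1+1+1+1
9+1+1+1+1+1+1+1+1+1+1+1
6+6+6+1+1
6+6+5+1+1+1
6+6+1+1+1+1+1+1+1+1
6+5+5+1+1+1+1
6+5+1+1+1+1+1+1+1+1+1
6+1+1+1+1+1+1+1+1+1+1+1+1+1+1
5+5+5+5
5+5+5+1+1+1+1+1
5+5+1+1+1+1+1+1+1+1+1+1
5+1+1+1+1+1+1+1+1+1+1+1+1+1+1+1
1+1+1+1+1+1+1+1+1+1+1+1+1+1+1+1+1+1+1+1
That's 20 in total.

20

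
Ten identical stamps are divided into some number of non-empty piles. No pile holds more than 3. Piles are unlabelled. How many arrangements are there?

14

They are:
1 + 3 + 3 + 3
2 + 2 + 3 + 3
1 + 1 + 2 + 3 + 3
1 + 1 + 1 + 1 + 3 + 3
1 + 2 + 2 + 2 + 3
1 + 1 + 1 + 2 + 2 + 3
1 + 1 + 1 + 1 + 1 + 2 + 3
1 + 1 + 1 + 1 + 1 + 1 + 1 + 3
2 + 2 + 2 + 2 + 2
1 + 1 + 2 + 2 + 2 + 2
1 + 1 + 1 + 1 + 2 + 2 + 2
1 + 1 + 1 + 1 + 1 + 1 + 2 + 2
1 + 1 + 1 + 1 + 1 + 1 + 1 + 1 + 2
1 + 1 + 1 + 1 + 1 + 1 + 1 + 1 + 1 + 1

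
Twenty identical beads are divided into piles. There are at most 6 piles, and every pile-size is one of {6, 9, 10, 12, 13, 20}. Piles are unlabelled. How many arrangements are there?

2

Listing the qualifying partitions of 20:
20
10+10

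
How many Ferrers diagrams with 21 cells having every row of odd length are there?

Systematic enumeration (by largest part, then next-largest, …) yields 76.

76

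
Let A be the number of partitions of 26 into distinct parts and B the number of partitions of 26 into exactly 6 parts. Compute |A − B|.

117

Partitions of 26 into distinct parts: 165.
Partitions of 26 into exactly 6 parts: 282.
|165 − 282| = 117.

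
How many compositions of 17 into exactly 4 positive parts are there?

Place 3 bars in the 16 internal gaps of a row of 17 dots: C(16,3) = 560.

560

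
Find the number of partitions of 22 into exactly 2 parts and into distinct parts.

Enumerating:
21 + 1
20 + 2
19 + 3
18 + 4
17 + 5
16 + 6
15 + 7
14 + 8
13 + 9
12 + 10
That's 10 in total.

10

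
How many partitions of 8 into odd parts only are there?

6

Listing the qualifying partitions of 8:
7,1
5,3
5,1,1,1
3,3,1,1
3,1,1,1,1,1
1,1,1,1,1,1,1,1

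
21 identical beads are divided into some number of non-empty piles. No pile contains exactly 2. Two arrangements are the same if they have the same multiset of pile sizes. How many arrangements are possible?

Systematic enumeration (by largest part, then next-largest, …) yields 302.

302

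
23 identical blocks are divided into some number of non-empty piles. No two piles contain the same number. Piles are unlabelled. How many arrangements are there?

104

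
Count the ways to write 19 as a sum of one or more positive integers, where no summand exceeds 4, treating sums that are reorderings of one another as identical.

94

Enumerating by decreasing first part gives 94 partitions in all.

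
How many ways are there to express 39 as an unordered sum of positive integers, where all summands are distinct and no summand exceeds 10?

22

Listing the qualifying partitions of 39:
10+9+8+7+5
10+9+8+7+4+1
10+9+8+7+3+2
10+9+8+6+5+1
10+9+8+6+4+2
10+9+8+6+3+2+1
10+9+8+5+4+3
10+9+8+5+4+2+1
10+9+7+6+5+2
10+9+7+6+4+3
10+9+7+6+4+2+1
10+9+7+5+4+3+1
10+9+6+5+4+3+2
10+8+7+6+5+3
10+8+7+6+5+2+1
10+8+7+6+4+3+1
10+8+7+5+4+3+2
10+8+6+5+4+3+2+1
9+8+7+6+5+4
9+8+7+6+5+3+1
9+8+7+6+4+3+2
9+8+7+5+4+3+2+1
That's 22 in total.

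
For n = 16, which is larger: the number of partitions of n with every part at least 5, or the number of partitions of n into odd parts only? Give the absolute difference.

Partitions of 16 with every part at least 5: 6.
Partitions of 16 into odd parts only: 32.
|6 − 32| = 26.

26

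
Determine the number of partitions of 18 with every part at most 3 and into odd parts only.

7

Enumerating:
3,3,3,3,3,3
3,3,3,3,3,1,1,1
3,3,3,3,1,1,1,1,1,1
3,3,3,1,1,1,1,1,1,1,1,1
3,3,1,1,1,1,1,1,1,1,1,1,1,1
3,1,1,1,1,1,1,1,1,1,1,1,1,1,1,1
1,1,1,1,1,1,1,1,1,1,1,1,1,1,1,1,1,1
That's 7 in total.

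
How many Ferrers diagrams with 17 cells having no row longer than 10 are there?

Direct enumeration gives 267 partitions.

267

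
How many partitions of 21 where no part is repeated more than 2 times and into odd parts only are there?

20

The partitions of 21 that satisfy the conditions:
21
19, 1, 1
17, 3, 1
15, 5, 1
15, 3, 3
13, 7, 1
13, 5, 3
13, 3, 3, 1, 1
11, 9, 1
11, 7, 3
11, 5, 5
11, 5, 3, 1, 1
9, 9, 3
9, 7, 5
9, 7, 3, 1, 1
9, 5, 5, 1, 1
9, 5, 3, 3, 1
7, 7, 5, 1, 1
7, 7, 3, 3, 1
7, 5, 5, 3, 1
That's 20 in total.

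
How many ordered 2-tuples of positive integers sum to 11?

Place 1 bars in the 10 internal gaps of a row of 11 dots: C(10,1) = 10.

10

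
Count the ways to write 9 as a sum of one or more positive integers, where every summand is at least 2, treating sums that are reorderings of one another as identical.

The partitions of 9 that satisfy the conditions:
9
7, 2
6, 3
5, 4
5, 2, 2
4, 3, 2
3, 3, 3
3, 2, 2, 2
Counting gives 8.

8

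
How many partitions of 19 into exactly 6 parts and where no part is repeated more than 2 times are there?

23

They are:
10, 3, 2, 2, 1, 1
9, 4, 2, 2, 1, 1
9, 3, 3, 2, 1, 1
8, 5, 2, 2, 1, 1
8, 4, 3, 2, 1, 1
8, 3, 3, 2, 2, 1
7, 6, 2, 2, 1, 1
7, 5, 3, 2, 1, 1
7, 4, 4, 2, 1, 1
7, 4, 3, 3, 1, 1
7, 4, 3, 2, 2, 1
6, 6, 3, 2, 1, 1
6, 5, 4, 2, 1, 1
6, 5, 3, 3, 1, 1
6, 5, 3, 2, 2, 1
6, 4, 4, 3, 1, 1
6, 4, 4, 2, 2, 1
6, 4, 3, 3, 2, 1
5, 5, 4, 3, 1, 1
5, 5, 4, 2, 2, 1
5, 5, 3, 3, 2, 1
5, 4, 4, 3, 2, 1
5, 4, 3, 3, 2, 2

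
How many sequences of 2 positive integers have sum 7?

Place 1 bars in the 6 internal gaps of a row of 7 dots: C(6,1) = 6.

6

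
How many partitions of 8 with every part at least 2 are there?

7

Listing the qualifying partitions of 8:
8
6 + 2
5 + 3
4 + 4
4 + 2 + 2
3 + 3 + 2
2 + 2 + 2 + 2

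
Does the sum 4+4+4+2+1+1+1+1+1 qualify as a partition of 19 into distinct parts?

No

The parts sum to 19, and the condition 'all summands are distinct' is violated.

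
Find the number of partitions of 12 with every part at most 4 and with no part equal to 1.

7

Enumerating:
4, 4, 4
4, 4, 2, 2
4, 3, 3, 2
4, 2, 2, 2, 2
3, 3, 3, 3
3, 3, 2, 2, 2
2, 2, 2, 2, 2, 2
That's 7 in total.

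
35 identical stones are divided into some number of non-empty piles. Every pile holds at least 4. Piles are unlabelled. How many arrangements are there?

311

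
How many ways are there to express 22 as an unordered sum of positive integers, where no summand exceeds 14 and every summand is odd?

78

There are 78 such partitions.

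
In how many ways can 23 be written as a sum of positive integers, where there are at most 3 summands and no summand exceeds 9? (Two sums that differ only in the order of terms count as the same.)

4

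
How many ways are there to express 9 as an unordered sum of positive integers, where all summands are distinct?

Listing the qualifying partitions of 9:
9
8, 1
7, 2
6, 3
6, 2, 1
5, 4
5, 3, 1
4, 3, 2
That's 8 in total.

8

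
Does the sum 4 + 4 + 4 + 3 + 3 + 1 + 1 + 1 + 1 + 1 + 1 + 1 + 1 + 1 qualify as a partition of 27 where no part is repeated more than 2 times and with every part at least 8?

No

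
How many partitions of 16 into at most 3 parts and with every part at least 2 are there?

22

The partitions of 16 that satisfy the conditions:
16
14, 2
13, 3
12, 4
12, 2, 2
11, 5
11, 3, 2
10, 6
10, 4, 2
10, 3, 3
9, 7
9, 5, 2
9, 4, 3
8, 8
8, 6, 2
8, 5, 3
8, 4, 4
7, 7, 2
7, 6, 3
7, 5, 4
6, 6, 4
6, 5, 5
That's 22 in total.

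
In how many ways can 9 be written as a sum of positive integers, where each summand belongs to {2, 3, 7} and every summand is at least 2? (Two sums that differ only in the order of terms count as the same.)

3

Enumerating:
2 + 7
3 + 3 + 3
2 + 2 + 2 + 3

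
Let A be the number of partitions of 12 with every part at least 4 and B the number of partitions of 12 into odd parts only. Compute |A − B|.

Partitions of 12 with every part at least 4: 5.
Partitions of 12 into odd parts only: 15.
|5 − 15| = 10.

10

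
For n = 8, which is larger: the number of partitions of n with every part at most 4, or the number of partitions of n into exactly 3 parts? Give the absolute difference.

Partitions of 8 with every part at most 4: 15.
Partitions of 8 into exactly 3 parts: 5.
|15 − 5| = 10.

10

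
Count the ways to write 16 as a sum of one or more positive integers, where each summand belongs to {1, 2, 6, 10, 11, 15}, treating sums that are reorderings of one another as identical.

There are too many to list fully; the first 12 (by largest part) are:
15, 1
11, 2, 2, 1
11, 2, 1, 1, 1
11, 1, 1, 1, 1, 1
10, 6
10, 2, 2, 2
10, 2, 2, 1, 1
10, 2, 1, 1, 1, 1
10, 1, 1, 1, 1, 1, 1
6, 6, 2, 2
6, 6, 2, 1, 1
6, 6, 1, 1, 1, 1
…and 15 more, for 27 total.

27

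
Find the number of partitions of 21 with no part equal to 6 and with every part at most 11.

Direct enumeration gives 526 partitions.

526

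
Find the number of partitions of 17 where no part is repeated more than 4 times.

Enumerating by decreasing first part gives 205 partitions in all.

205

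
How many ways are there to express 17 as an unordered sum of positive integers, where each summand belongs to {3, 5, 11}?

Enumerating:
11, 3, 3
5, 3, 3, 3, 3
That's 2 in total.

2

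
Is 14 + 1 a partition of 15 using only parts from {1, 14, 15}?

Yes

The parts sum to 15, and the condition 'each summand belongs to {1, 14, 15}' holds.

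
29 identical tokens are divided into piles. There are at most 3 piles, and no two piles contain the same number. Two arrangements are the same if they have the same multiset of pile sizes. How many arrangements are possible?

71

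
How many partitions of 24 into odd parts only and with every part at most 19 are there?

119

There are 119 such partitions.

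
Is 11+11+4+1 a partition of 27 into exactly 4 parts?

Yes

The parts sum to 27, and the condition 'there are exactly 4 summands' holds.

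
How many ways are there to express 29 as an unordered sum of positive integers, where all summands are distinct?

Counting exhaustively, 256 partitions satisfy the conditions.

256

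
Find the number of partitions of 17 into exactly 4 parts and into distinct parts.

11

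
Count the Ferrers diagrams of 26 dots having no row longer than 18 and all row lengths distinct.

Systematic enumeration (by largest part, then next-largest, …) yields 146.

146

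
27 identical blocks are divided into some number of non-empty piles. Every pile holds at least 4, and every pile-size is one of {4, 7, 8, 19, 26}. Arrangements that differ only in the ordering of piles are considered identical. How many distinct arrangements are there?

5

Enumerating:
19, 8
19, 4, 4
8, 8, 7, 4
8, 7, 4, 4, 4
7, 4, 4, 4, 4, 4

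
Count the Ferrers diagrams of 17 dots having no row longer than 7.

A full systematic count gives 201.

201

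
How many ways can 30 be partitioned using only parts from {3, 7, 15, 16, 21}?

6

Enumerating:
21, 3, 3, 3
16, 7, 7
15, 15
15, 3, 3, 3, 3, 3
7, 7, 7, 3, 3, 3
3, 3, 3, 3, 3, 3, 3, 3, 3, 3
That's 6 in total.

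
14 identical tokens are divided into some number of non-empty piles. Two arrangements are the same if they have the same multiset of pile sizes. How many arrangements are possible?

135

Systematic enumeration (by largest part, then next-largest, …) yields 135.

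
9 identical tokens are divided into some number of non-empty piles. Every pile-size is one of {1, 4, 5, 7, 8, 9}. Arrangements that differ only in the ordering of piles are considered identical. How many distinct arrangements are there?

The partitions of 9 that satisfy the conditions:
9
8,1
7,1,1
5,4
5,1,1,1,1
4,4,1
4,1,1,1,1,1
1,1,1,1,1,1,1,1,1

8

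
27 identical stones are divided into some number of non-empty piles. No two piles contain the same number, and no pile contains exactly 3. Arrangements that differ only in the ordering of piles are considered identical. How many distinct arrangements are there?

117

Counting exhaustively, 117 partitions satisfy the conditions.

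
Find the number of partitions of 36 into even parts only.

385

Enumerating by decreasing first part gives 385 partitions in all.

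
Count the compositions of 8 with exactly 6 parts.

21

Place 5 bars in the 7 internal gaps of a row of 8 dots: C(7,5) = 21.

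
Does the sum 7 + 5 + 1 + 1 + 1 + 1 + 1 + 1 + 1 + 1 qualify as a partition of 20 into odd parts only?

The parts sum to 20, and the condition 'every summand is odd' holds.

Yes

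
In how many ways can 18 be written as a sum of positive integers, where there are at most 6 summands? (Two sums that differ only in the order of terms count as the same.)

199

Systematic enumeration (by largest part, then next-largest, …) yields 199.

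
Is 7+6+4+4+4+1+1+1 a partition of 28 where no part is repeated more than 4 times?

Yes

The parts sum to 28, and the condition 'no summand is used more than 4 times' holds.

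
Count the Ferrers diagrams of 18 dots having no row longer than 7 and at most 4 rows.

The partitions of 18 that satisfy the conditions:
7+7+4
7+7+3+1
7+7+2+2
7+6+5
7+6+4+1
7+6+3+2
7+5+5+1
7+5+4+2
7+5+3+3
7+4+4+3
6+6+6
6+6+5+1
6+6+4+2
6+6+3+3
6+5+5+2
6+5+4+3
6+4+4+4
5+5+5+3
5+5+4+4
Counting gives 19.

19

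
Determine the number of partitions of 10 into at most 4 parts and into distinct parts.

10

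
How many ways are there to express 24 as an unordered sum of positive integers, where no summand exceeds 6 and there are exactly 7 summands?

49

There are too many to list fully; the first 12 (by largest part) are:
6, 6, 6, 3, 1, 1, 1
6, 6, 6, 2, 2, 1, 1
6, 6, 5, 4, 1, 1, 1
6, 6, 5, 3, 2, 1, 1
6, 6, 5, 2, 2, 2, 1
6, 6, 4, 4, 2, 1, 1
6, 6, 4, 3, 3, 1, 1
6, 6, 4, 3, 2, 2, 1
6, 6, 4, 2, 2, 2, 2
6, 6, 3, 3, 3, 2, 1
6, 6, 3, 3, 2, 2, 2
6, 5, 5, 5, 1, 1, 1
…and 37 more, for 49 total.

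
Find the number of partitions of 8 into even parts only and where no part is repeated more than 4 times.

5

The partitions of 8 that satisfy the conditions:
8
2+6
4+4
2+2+4
2+2+2+2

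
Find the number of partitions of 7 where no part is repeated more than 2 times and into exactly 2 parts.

Enumerating:
6 + 1
5 + 2
4 + 3

3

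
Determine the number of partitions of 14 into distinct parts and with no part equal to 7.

The partitions of 14 that satisfy the conditions:
14
13, 1
12, 2
11, 3
11, 2, 1
10, 4
10, 3, 1
9, 5
9, 4, 1
9, 3, 2
8, 6
8, 5, 1
8, 4, 2
8, 3, 2, 1
6, 5, 3
6, 5, 2, 1
6, 4, 3, 1
5, 4, 3, 2

18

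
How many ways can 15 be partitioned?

176

Enumerating by decreasing first part gives 176 partitions in all.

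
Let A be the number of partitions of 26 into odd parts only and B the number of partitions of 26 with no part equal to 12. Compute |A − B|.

Partitions of 26 into odd parts only: 165.
Partitions of 26 with no part equal to 12: 2301.
|165 − 2301| = 2136.

2136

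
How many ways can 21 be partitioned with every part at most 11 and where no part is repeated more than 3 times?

Systematic enumeration (by largest part, then next-largest, …) yields 319.

319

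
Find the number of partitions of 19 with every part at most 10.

A full systematic count gives 423.

423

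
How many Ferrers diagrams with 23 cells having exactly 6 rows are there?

163

Direct enumeration gives 163 partitions.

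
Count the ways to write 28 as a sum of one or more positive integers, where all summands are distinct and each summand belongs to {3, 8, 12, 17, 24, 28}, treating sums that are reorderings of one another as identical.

2

They are:
28
3,8,17
Counting gives 2.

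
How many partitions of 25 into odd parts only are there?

A full systematic count gives 142.

142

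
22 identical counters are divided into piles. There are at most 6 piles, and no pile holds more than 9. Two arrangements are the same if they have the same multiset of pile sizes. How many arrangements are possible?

196

Systematic enumeration (by largest part, then next-largest, …) yields 196.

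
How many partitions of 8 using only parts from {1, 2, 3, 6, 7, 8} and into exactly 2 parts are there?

They are:
7+1
6+2

2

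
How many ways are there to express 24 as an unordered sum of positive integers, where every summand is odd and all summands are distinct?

11

They are:
23+1
21+3
19+5
17+7
15+9
15+5+3+1
13+11
13+7+3+1
11+9+3+1
11+7+5+1
9+7+5+3
That's 11 in total.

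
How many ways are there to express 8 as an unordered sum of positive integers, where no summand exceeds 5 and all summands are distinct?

3

They are:
5+3
5+2+1
4+3+1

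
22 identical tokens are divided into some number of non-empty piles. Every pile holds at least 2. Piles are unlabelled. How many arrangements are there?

210

Counting exhaustively, 210 partitions satisfy the conditions.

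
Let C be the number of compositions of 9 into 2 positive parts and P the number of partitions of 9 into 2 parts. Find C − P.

4

Ordered (compositions into 2 parts): C(8,1) = 8.
Unordered (partitions into 2 parts): 4.
Difference: 8 − 4 = 4.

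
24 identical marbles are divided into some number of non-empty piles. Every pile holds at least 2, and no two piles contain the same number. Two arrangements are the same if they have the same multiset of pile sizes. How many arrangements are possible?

66

There are too many to list fully; the first 12 (by largest part) are:
24
2 + 22
3 + 21
4 + 20
5 + 19
2 + 3 + 19
6 + 18
2 + 4 + 18
7 + 17
2 + 5 + 17
3 + 4 + 17
8 + 16
…and 54 more, for 66 total.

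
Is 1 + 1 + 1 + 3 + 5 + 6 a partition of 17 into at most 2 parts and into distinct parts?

No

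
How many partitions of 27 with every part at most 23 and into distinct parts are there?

A full systematic count gives 187.

187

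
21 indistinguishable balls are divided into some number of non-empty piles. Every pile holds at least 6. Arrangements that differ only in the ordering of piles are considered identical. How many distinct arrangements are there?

Listing the qualifying partitions of 21:
21
6 + 15
7 + 14
8 + 13
9 + 12
10 + 11
6 + 6 + 9
6 + 7 + 8
7 + 7 + 7
That's 9 in total.

9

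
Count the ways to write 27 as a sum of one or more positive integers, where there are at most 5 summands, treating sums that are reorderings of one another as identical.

480

Systematic enumeration (by largest part, then next-largest, …) yields 480.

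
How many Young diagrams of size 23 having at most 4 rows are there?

150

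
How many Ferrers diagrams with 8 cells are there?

22

The partitions of 8 that satisfy the conditions:
8
7,1
6,2
6,1,1
5,3
5,2,1
5,1,1,1
4,4
4,3,1
4,2,2
4,2,1,1
4,1,1,1,1
3,3,2
3,3,1,1
3,2,2,1
3,2,1,1,1
3,1,1,1,1,1
2,2,2,2
2,2,2,1,1
2,2,1,1,1,1
2,1,1,1,1,1,1
1,1,1,1,1,1,1,1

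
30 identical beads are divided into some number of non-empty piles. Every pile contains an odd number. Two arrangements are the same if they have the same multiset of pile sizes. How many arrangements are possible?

Direct enumeration gives 296 partitions.

296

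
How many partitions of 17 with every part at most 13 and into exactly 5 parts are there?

A partial list (first 12 by largest part):
13,1,1,1,1
12,2,1,1,1
11,3,1,1,1
11,2,2,1,1
10,4,1,1,1
10,3,2,1,1
10,2,2,2,1
9,5,1,1,1
9,4,2,1,1
9,3,3,1,1
9,3,2,2,1
9,2,2,2,2
…and 35 more, for 47 total.

47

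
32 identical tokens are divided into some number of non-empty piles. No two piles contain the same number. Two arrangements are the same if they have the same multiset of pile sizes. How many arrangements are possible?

Counting exhaustively, 390 partitions satisfy the conditions.

390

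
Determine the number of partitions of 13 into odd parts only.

They are:
13
11+1+1
9+3+1
9+1+1+1+1
7+5+1
7+3+3
7+3+1+1+1
7+1+1+1+1+1+1
5+5+3
5+5+1+1+1
5+3+3+1+1
5+3+1+1+1+1+1
5+1+1+1+1+1+1+1+1
3+3+3+3+1
3+3+3+1+1+1+1
3+3+1+1+1+1+1+1+1
3+1+1+1+1+1+1+1+1+1+1
1+1+1+1+1+1+1+1+1+1+1+1+1
That's 18 in total.

18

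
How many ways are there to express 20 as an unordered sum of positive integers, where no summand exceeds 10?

Counting exhaustively, 530 partitions satisfy the conditions.

530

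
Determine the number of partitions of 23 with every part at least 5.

21

The partitions of 23 that satisfy the conditions:
23
5,18
6,17
7,16
8,15
9,14
10,13
5,5,13
11,12
5,6,12
5,7,11
6,6,11
5,8,10
6,7,10
5,9,9
6,8,9
7,7,9
7,8,8
5,5,5,8
5,5,6,7
5,6,6,6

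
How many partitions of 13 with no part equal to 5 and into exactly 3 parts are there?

10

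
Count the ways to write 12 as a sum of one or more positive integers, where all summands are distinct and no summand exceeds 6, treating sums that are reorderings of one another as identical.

5

Listing the qualifying partitions of 12:
6+5+1
6+4+2
6+3+2+1
5+4+3
5+4+2+1
That's 5 in total.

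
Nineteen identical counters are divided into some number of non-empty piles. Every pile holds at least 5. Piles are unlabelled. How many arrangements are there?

10

Listing the qualifying partitions of 19:
19
5,14
6,13
7,12
8,11
9,10
5,5,9
5,6,8
5,7,7
6,6,7
Counting gives 10.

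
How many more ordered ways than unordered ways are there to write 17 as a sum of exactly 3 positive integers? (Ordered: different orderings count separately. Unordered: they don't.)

Ordered (compositions into 3 parts): C(16,2) = 120.
Unordered (partitions into 3 parts): 24.
Difference: 120 − 24 = 96.

96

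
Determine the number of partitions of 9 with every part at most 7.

A partial list (first 12 by largest part):
7 + 2
7 + 1 + 1
6 + 3
6 + 2 + 1
6 + 1 + 1 + 1
5 + 4
5 + 3 + 1
5 + 2 + 2
5 + 2 + 1 + 1
5 + 1 + 1 + 1 + 1
4 + 4 + 1
4 + 3 + 2
…and 16 more, for 28 total.

28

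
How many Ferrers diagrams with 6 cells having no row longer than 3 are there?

They are:
3 + 3
1 + 2 + 3
1 + 1 + 1 + 3
2 + 2 + 2
1 + 1 + 2 + 2
1 + 1 + 1 + 1 + 2
1 + 1 + 1 + 1 + 1 + 1

7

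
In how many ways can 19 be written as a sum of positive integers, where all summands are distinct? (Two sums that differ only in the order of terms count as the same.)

54

A partial list (first 12 by largest part):
19
18+1
17+2
16+3
16+2+1
15+4
15+3+1
14+5
14+4+1
14+3+2
13+6
13+5+1
…and 42 more, for 54 total.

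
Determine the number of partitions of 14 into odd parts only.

22

The partitions of 14 that satisfy the conditions:
13,1
11,3
11,1,1,1
9,5
9,3,1,1
9,1,1,1,1,1
7,7
7,5,1,1
7,3,3,1
7,3,1,1,1,1
7,1,1,1,1,1,1,1
5,5,3,1
5,5,1,1,1,1
5,3,3,3
5,3,3,1,1,1
5,3,1,1,1,1,1,1
5,1,1,1,1,1,1,1,1,1
3,3,3,3,1,1
3,3,3,1,1,1,1,1
3,3,1,1,1,1,1,1,1,1
3,1,1,1,1,1,1,1,1,1,1,1
1,1,1,1,1,1,1,1,1,1,1,1,1,1
Counting gives 22.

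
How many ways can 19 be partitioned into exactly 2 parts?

9

They are:
1, 18
2, 17
3, 16
4, 15
5, 14
6, 13
7, 12
8, 11
9, 10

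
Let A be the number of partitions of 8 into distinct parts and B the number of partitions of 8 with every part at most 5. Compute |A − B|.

Partitions of 8 into distinct parts: 6.
Partitions of 8 with every part at most 5: 18.
|6 − 18| = 12.

12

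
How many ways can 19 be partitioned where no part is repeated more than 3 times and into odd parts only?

24

They are:
19
1, 1, 17
1, 3, 15
1, 5, 13
3, 3, 13
1, 1, 1, 3, 13
1, 7, 11
3, 5, 11
1, 1, 1, 5, 11
1, 1, 3, 3, 11
1, 9, 9
3, 7, 9
1, 1, 1, 7, 9
5, 5, 9
1, 1, 3, 5, 9
1, 3, 3, 3, 9
5, 7, 7
1, 1, 3, 7, 7
1, 1, 5, 5, 7
1, 3, 3, 5, 7
1, 1, 1, 3, 3, 3, 7
1, 3, 5, 5, 5
3, 3, 3, 5, 5
1, 1, 1, 3, 3, 5, 5
Counting gives 24.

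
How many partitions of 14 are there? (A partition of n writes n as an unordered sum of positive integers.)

135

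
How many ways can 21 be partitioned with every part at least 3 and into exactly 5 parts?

They are:
9+3+3+3+3
8+4+3+3+3
7+5+3+3+3
7+4+4+3+3
6+6+3+3+3
6+5+4+3+3
6+4+4+4+3
5+5+5+3+3
5+5+4+4+3
5+4+4+4+4

10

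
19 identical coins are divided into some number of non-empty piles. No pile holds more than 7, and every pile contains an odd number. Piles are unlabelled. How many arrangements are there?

A partial list (first 12 by largest part):
5,7,7
1,1,3,7,7
1,1,1,1,1,7,7
1,1,5,5,7
1,3,3,5,7
1,1,1,1,3,5,7
1,1,1,1,1,1,1,5,7
3,3,3,3,7
1,1,1,3,3,3,7
1,1,1,1,1,1,3,3,7
1,1,1,1,1,1,1,1,1,3,7
1,1,1,1,1,1,1,1,1,1,1,1,7
…and 18 more, for 30 total.

30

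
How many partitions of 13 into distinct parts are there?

Enumerating:
13
12 + 1
11 + 2
10 + 3
10 + 2 + 1
9 + 4
9 + 3 + 1
8 + 5
8 + 4 + 1
8 + 3 + 2
7 + 6
7 + 5 + 1
7 + 4 + 2
7 + 3 + 2 + 1
6 + 5 + 2
6 + 4 + 3
6 + 4 + 2 + 1
5 + 4 + 3 + 1
That's 18 in total.

18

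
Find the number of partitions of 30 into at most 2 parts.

16

Listing the qualifying partitions of 30:
30
29, 1
28, 2
27, 3
26, 4
25, 5
24, 6
23, 7
22, 8
21, 9
20, 10
19, 11
18, 12
17, 13
16, 14
15, 15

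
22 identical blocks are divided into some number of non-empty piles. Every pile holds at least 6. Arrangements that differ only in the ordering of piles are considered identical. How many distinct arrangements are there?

11

Enumerating:
22
6+16
7+15
8+14
9+13
10+12
11+11
6+6+10
6+7+9
6+8+8
7+7+8
That's 11 in total.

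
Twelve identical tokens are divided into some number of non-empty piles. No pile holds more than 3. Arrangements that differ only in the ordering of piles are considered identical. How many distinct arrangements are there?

19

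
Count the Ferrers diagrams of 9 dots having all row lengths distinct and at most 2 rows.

Enumerating:
9
8,1
7,2
6,3
5,4
Counting gives 5.

5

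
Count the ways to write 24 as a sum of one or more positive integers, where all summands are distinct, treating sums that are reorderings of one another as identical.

122

Counting exhaustively, 122 partitions satisfy the conditions.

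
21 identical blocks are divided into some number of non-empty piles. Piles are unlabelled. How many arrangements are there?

Systematic enumeration (by largest part, then next-largest, …) yields 792.

792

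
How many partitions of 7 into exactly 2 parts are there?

Enumerating:
6,1
5,2
4,3
Counting gives 3.

3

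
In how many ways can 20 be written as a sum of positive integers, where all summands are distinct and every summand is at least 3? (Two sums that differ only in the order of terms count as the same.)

The partitions of 20 that satisfy the conditions:
20
17+3
16+4
15+5
14+6
13+7
13+4+3
12+8
12+5+3
11+9
11+6+3
11+5+4
10+7+3
10+6+4
9+8+3
9+7+4
9+6+5
8+7+5
8+5+4+3
7+6+4+3
That's 20 in total.

20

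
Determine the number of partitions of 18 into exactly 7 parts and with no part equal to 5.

35

There are too many to list fully; the first 12 (by largest part) are:
1, 1, 1, 1, 1, 1, 12
1, 1, 1, 1, 1, 2, 11
1, 1, 1, 1, 1, 3, 10
1, 1, 1, 1, 2, 2, 10
1, 1, 1, 1, 1, 4, 9
1, 1, 1, 1, 2, 3, 9
1, 1, 1, 2, 2, 2, 9
1, 1, 1, 1, 2, 4, 8
1, 1, 1, 1, 3, 3, 8
1, 1, 1, 2, 2, 3, 8
1, 1, 2, 2, 2, 2, 8
1, 1, 1, 1, 1, 6, 7
…and 23 more, for 35 total.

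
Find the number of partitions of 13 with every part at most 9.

94

There are 94 such partitions.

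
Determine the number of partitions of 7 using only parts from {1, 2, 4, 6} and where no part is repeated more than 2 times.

2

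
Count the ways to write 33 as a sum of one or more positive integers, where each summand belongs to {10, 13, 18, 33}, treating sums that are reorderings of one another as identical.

Enumerating:
33
13+10+10
Counting gives 2.

2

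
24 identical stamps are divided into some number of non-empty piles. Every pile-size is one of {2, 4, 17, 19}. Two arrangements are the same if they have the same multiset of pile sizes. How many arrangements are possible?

They are:
4, 4, 4, 4, 4, 4
4, 4, 4, 4, 4, 2, 2
4, 4, 4, 4, 2, 2, 2, 2
4, 4, 4, 2, 2, 2, 2, 2, 2
4, 4, 2, 2, 2, 2, 2, 2, 2, 2
4, 2, 2, 2, 2, 2, 2, 2, 2, 2, 2
2, 2, 2, 2, 2, 2, 2, 2, 2, 2, 2, 2
Counting gives 7.

7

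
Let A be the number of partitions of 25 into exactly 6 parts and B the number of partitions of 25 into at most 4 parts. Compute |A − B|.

Partitions of 25 into exactly 6 parts: 235.
Partitions of 25 into at most 4 parts: 185.
|235 − 185| = 50.

50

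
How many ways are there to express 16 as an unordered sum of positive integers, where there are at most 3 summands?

30

There are too many to list fully; the first 12 (by largest part) are:
16
1+15
2+14
1+1+14
3+13
1+2+13
4+12
1+3+12
2+2+12
5+11
1+4+11
2+3+11
…and 18 more, for 30 total.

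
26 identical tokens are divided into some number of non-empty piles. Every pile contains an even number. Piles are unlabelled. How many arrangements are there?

Counting exhaustively, 101 partitions satisfy the conditions.

101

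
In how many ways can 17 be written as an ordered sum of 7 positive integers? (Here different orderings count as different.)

A composition of 17 into 7 positive parts is chosen by placing 6 dividers among the 16 gaps between 17 units: C(16,6) = 8008.

8008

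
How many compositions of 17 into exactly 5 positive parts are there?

1820

A composition of 17 into 5 positive parts is chosen by placing 4 dividers among the 16 gaps between 17 units: C(16,4) = 1820.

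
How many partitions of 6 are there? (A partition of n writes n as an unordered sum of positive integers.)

Enumerating:
6
5+1
4+2
4+1+1
3+3
3+2+1
3+1+1+1
2+2+2
2+2+1+1
2+1+1+1+1
1+1+1+1+1+1
That's 11 in total.

11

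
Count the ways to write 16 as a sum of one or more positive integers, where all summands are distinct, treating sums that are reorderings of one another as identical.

32

There are too many to list fully; the first 12 (by largest part) are:
16
15+1
14+2
13+3
13+2+1
12+4
12+3+1
11+5
11+4+1
11+3+2
10+6
10+5+1
…and 20 more, for 32 total.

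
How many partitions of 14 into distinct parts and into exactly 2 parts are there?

6

Enumerating:
13+1
12+2
11+3
10+4
9+5
8+6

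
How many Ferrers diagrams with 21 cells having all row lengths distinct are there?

A full systematic count gives 76.

76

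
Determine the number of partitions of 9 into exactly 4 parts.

They are:
1 + 1 + 1 + 6
1 + 1 + 2 + 5
1 + 1 + 3 + 4
1 + 2 + 2 + 4
1 + 2 + 3 + 3
2 + 2 + 2 + 3

6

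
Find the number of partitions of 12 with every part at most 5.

A partial list (first 12 by largest part):
5,5,2
5,5,1,1
5,4,3
5,4,2,1
5,4,1,1,1
5,3,3,1
5,3,2,2
5,3,2,1,1
5,3,1,1,1,1
5,2,2,2,1
5,2,2,1,1,1
5,2,1,1,1,1,1
…and 35 more, for 47 total.

47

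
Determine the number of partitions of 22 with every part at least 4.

A partial list (first 12 by largest part):
22
18, 4
17, 5
16, 6
15, 7
14, 8
14, 4, 4
13, 9
13, 5, 4
12, 10
12, 6, 4
12, 5, 5
…and 22 more, for 34 total.

34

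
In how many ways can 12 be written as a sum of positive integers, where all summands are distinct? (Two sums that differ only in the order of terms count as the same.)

They are:
12
11, 1
10, 2
9, 3
9, 2, 1
8, 4
8, 3, 1
7, 5
7, 4, 1
7, 3, 2
6, 5, 1
6, 4, 2
6, 3, 2, 1
5, 4, 3
5, 4, 2, 1

15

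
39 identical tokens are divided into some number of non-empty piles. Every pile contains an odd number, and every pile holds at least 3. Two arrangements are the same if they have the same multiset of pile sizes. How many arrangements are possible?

118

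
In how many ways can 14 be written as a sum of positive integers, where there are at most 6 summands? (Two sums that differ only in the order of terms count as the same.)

Direct enumeration gives 90 partitions.

90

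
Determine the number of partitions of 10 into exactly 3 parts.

8

Enumerating:
8+1+1
7+2+1
6+3+1
6+2+2
5+4+1
5+3+2
4+4+2
4+3+3
Counting gives 8.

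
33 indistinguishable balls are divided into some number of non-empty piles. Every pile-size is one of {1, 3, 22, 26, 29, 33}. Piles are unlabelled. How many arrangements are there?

22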